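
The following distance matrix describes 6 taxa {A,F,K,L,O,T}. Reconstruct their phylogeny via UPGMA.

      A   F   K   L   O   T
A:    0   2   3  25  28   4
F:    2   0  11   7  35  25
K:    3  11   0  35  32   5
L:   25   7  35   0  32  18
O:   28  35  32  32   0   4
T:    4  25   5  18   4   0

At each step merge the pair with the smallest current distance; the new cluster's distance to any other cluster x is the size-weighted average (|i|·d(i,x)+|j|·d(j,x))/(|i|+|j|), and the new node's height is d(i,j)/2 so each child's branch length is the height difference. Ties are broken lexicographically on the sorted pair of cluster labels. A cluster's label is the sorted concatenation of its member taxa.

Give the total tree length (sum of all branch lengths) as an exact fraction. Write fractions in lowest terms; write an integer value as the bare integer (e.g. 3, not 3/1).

iteration 1: select A,F (d=2); attach at lengths (1, 1); label the merged cluster AF
  updated: d(AF,K)=7, d(AF,L)=16, d(AF,O)=63/2, d(AF,T)=29/2
iteration 2: select O,T (d=4); attach at lengths (2, 2); label the merged cluster OT
  updated: d(AF,OT)=23, d(K,OT)=37/2, d(L,OT)=25
iteration 3: select AF,K (d=7); attach at lengths (5/2, 7/2); label the merged cluster AFK
  updated: d(AFK,L)=67/3, d(AFK,OT)=43/2
iteration 4: select AFK,OT (d=43/2); attach at lengths (29/4, 35/4); label the merged cluster AFKOT
  updated: d(AFKOT,L)=117/5
iteration 5: select AFKOT,L (d=117/5); attach at lengths (19/20, 117/10); label the merged cluster AFKLOT
final tree: ((((A:1,F:1):5/2,K:7/2):29/4,(O:2,T:2):35/4):19/20,L:117/10)
total length: 813/20

813/20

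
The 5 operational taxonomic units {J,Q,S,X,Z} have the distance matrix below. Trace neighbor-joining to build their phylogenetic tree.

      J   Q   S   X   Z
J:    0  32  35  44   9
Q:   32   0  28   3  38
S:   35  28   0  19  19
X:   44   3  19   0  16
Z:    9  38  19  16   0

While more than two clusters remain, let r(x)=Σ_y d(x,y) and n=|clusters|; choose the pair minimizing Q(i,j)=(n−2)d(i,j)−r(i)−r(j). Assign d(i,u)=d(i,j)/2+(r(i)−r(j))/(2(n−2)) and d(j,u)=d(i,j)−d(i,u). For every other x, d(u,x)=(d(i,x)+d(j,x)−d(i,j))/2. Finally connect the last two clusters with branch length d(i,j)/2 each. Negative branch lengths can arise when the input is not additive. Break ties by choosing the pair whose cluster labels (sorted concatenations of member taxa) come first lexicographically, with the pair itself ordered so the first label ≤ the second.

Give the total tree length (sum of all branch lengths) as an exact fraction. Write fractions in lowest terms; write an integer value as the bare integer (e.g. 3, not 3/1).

95/2

step 1: merge (J,Z) at d=9, Q=-175; branch lengths J→65/6, Z→-11/6; new cluster JZ
  updated: d(JZ,Q)=61/2, d(JZ,S)=45/2, d(JZ,X)=51/2
step 2: merge (JZ,S) at d=45/2, Q=-103; branch lengths JZ→27/2, S→9; new cluster JSZ
  updated: d(JSZ,Q)=18, d(JSZ,X)=11
step 3: merge (JSZ,Q) at d=18, Q=-32; branch lengths JSZ→13, Q→5; new cluster JQSZ
  updated: d(JQSZ,X)=-2
step 4: merge (JQSZ,X) at d=-2; branch lengths JQSZ→-1, X→-1; new cluster JQSXZ
final tree: ((((J:65/6,Z:-11/6):27/2,S:9):13,Q:5):-1,X:-1)
total length: 95/2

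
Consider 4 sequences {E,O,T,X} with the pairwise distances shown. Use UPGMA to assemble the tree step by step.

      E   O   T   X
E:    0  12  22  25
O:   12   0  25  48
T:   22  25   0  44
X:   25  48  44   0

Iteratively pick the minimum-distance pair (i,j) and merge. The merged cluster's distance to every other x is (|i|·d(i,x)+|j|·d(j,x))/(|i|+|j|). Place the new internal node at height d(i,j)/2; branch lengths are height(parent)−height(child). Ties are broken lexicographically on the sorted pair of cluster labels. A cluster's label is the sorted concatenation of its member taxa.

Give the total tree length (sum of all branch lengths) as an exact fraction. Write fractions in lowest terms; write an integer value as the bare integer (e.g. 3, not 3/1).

227/4

step 1: merge (E,O) at d=12; branch lengths E→6, O→6; new cluster EO
  updated: d(EO,T)=47/2, d(EO,X)=73/2
step 2: merge (EO,T) at d=47/2; branch lengths EO→23/4, T→47/4; new cluster EOT
  updated: d(EOT,X)=39
step 3: merge (EOT,X) at d=39; branch lengths EOT→31/4, X→39/2; new cluster EOTX
final tree: (((E:6,O:6):23/4,T:47/4):31/4,X:39/2)
total length: 227/4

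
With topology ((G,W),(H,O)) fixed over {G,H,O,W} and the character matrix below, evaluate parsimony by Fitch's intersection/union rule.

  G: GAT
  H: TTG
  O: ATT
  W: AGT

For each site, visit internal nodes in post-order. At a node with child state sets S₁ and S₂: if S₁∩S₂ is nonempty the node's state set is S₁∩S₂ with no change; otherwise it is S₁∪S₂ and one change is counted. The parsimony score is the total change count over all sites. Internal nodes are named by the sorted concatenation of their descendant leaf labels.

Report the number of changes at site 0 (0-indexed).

GW@0: {G} ∪ {A} = {A,G} (union, +1)
HO@0: {T} ∪ {A} = {A,T} (union, +1)
GHOW@0: {A,G} ∩ {A,T} = {A} (intersection, +0)
GW@1: {A} ∪ {G} = {A,G} (union, +1)
HO@1: {T} ∩ {T} = {T} (intersection, +0)
GHOW@1: {A,G} ∪ {T} = {A,G,T} (union, +1)
GW@2: {T} ∩ {T} = {T} (intersection, +0)
HO@2: {G} ∪ {T} = {G,T} (union, +1)
GHOW@2: {T} ∩ {G,T} = {T} (intersection, +0)
per-site changes: [2, 2, 1]; total = 5

2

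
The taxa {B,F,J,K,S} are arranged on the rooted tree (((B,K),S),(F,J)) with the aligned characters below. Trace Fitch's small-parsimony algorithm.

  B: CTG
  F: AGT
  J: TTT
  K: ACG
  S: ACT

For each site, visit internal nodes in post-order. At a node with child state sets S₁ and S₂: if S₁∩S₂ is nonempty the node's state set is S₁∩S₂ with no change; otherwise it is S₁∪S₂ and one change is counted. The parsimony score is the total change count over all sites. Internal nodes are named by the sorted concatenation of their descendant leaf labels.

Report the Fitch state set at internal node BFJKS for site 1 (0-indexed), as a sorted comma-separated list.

site 0, node BK: B={C} ∪ K={A} → {A,C} (+1)
site 0, node BKS: BK={A,C} ∩ S={A} → {A} (+0)
site 0, node FJ: F={A} ∪ J={T} → {A,T} (+1)
site 0, node BFJKS: BKS={A} ∩ FJ={A,T} → {A} (+0)
site 1, node BK: B={T} ∪ K={C} → {C,T} (+1)
site 1, node BKS: BK={C,T} ∩ S={C} → {C} (+0)
site 1, node FJ: F={G} ∪ J={T} → {G,T} (+1)
site 1, node BFJKS: BKS={C} ∪ FJ={G,T} → {C,G,T} (+1)
site 2, node BK: B={G} ∩ K={G} → {G} (+0)
site 2, node BKS: BK={G} ∪ S={T} → {G,T} (+1)
site 2, node FJ: F={T} ∩ J={T} → {T} (+0)
site 2, node BFJKS: BKS={G,T} ∩ FJ={T} → {T} (+0)
per-site changes: [2, 3, 1]; total = 6

C,G,T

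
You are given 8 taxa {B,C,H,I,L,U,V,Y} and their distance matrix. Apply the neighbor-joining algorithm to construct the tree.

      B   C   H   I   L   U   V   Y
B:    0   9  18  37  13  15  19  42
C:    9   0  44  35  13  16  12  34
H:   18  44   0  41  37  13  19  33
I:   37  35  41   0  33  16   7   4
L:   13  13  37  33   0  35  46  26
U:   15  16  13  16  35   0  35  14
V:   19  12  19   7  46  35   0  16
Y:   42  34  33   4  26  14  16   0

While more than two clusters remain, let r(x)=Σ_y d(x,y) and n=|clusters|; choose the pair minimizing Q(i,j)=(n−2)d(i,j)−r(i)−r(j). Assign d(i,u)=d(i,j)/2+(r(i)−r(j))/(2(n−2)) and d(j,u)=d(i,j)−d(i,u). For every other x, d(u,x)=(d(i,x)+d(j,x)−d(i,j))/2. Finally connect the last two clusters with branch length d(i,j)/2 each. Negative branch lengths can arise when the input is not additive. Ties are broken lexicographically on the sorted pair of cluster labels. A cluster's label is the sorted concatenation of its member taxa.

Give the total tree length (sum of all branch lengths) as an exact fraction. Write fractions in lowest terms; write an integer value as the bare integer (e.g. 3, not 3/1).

step 1: merge (I,Y) at d=4, Q=-318; branch lengths I→7/3, Y→5/3; new cluster IY
  updated: d(B,IY)=75/2, d(C,IY)=65/2, d(H,IY)=35, d(IY,L)=55/2, d(IY,U)=13, d(IY,V)=19/2
step 2: merge (IY,V) at d=19/2, Q=-248; branch lengths IY→31/5, V→33/10; new cluster IVY
  updated: d(B,IVY)=47/2, d(C,IVY)=35/2, d(H,IVY)=89/4, d(IVY,L)=32, d(IVY,U)=77/4
step 3: merge (H,U) at d=13, Q=-361/2; branch lengths H→11, U→2; new cluster HU
  updated: d(B,HU)=10, d(C,HU)=47/2, d(HU,IVY)=57/4, d(HU,L)=59/2
step 4: merge (HU,IVY) at d=57/4, Q=-487/4; branch lengths HU→131/24, IVY→211/24; new cluster HIUVY
  updated: d(B,HIUVY)=77/8, d(C,HIUVY)=107/8, d(HIUVY,L)=189/8
step 5: merge (B,HIUVY) at d=77/8, Q=-59; branch lengths B→17/16, HIUVY→137/16; new cluster BHIUVY
  updated: d(BHIUVY,C)=51/8, d(BHIUVY,L)=27/2
step 6: merge (BHIUVY,C) at d=51/8, Q=-263/8; branch lengths BHIUVY→55/16, C→47/16; new cluster BCHIUVY
  updated: d(BCHIUVY,L)=161/16
step 7: merge (BCHIUVY,L) at d=161/16; branch lengths BCHIUVY→161/32, L→161/32; new cluster BCHILUVY
final tree: (((B:17/16,((H:11,U:2):131/24,((I:7/3,Y:5/3):31/5,V:33/10):211/24):137/16):55/16,C:47/16):161/32,L:161/32)
total length: 1069/16

1069/16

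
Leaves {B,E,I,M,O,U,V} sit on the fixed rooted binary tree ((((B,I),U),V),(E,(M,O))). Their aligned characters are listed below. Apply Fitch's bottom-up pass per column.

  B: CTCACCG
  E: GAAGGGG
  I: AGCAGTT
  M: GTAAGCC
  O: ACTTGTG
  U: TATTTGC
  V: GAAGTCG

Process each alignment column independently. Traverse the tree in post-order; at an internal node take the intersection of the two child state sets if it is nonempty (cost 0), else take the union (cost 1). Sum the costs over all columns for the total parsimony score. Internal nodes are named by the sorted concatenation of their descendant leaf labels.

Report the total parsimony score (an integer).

[col 0] BI: children B:{C}, I:{A} ∪→ {A,C}; cost 1
[col 0] BIU: children BI:{A,C}, U:{T} ∪→ {A,C,T}; cost 1
[col 0] BIUV: children BIU:{A,C,T}, V:{G} ∪→ {A,C,G,T}; cost 1
[col 0] MO: children M:{G}, O:{A} ∪→ {A,G}; cost 1
[col 0] EMO: children E:{G}, MO:{A,G} ∩→ {G}; cost 0
[col 0] BEIMOUV: children BIUV:{A,C,G,T}, EMO:{G} ∩→ {G}; cost 0
[col 1] BI: children B:{T}, I:{G} ∪→ {G,T}; cost 1
[col 1] BIU: children BI:{G,T}, U:{A} ∪→ {A,G,T}; cost 1
[col 1] BIUV: children BIU:{A,G,T}, V:{A} ∩→ {A}; cost 0
[col 1] MO: children M:{T}, O:{C} ∪→ {C,T}; cost 1
[col 1] EMO: children E:{A}, MO:{C,T} ∪→ {A,C,T}; cost 1
[col 1] BEIMOUV: children BIUV:{A}, EMO:{A,C,T} ∩→ {A}; cost 0
[col 2] BI: children B:{C}, I:{C} ∩→ {C}; cost 0
[col 2] BIU: children BI:{C}, U:{T} ∪→ {C,T}; cost 1
[col 2] BIUV: children BIU:{C,T}, V:{A} ∪→ {A,C,T}; cost 1
[col 2] MO: children M:{A}, O:{T} ∪→ {A,T}; cost 1
[col 2] EMO: children E:{A}, MO:{A,T} ∩→ {A}; cost 0
[col 2] BEIMOUV: children BIUV:{A,C,T}, EMO:{A} ∩→ {A}; cost 0
[col 3] BI: children B:{A}, I:{A} ∩→ {A}; cost 0
[col 3] BIU: children BI:{A}, U:{T} ∪→ {A,T}; cost 1
[col 3] BIUV: children BIU:{A,T}, V:{G} ∪→ {A,G,T}; cost 1
[col 3] MO: children M:{A}, O:{T} ∪→ {A,T}; cost 1
[col 3] EMO: children E:{G}, MO:{A,T} ∪→ {A,G,T}; cost 1
[col 3] BEIMOUV: children BIUV:{A,G,T}, EMO:{A,G,T} ∩→ {A,G,T}; cost 0
[col 4] BI: children B:{C}, I:{G} ∪→ {C,G}; cost 1
[col 4] BIU: children BI:{C,G}, U:{T} ∪→ {C,G,T}; cost 1
[col 4] BIUV: children BIU:{C,G,T}, V:{T} ∩→ {T}; cost 0
[col 4] MO: children M:{G}, O:{G} ∩→ {G}; cost 0
[col 4] EMO: children E:{G}, MO:{G} ∩→ {G}; cost 0
[col 4] BEIMOUV: children BIUV:{T}, EMO:{G} ∪→ {G,T}; cost 1
[col 5] BI: children B:{C}, I:{T} ∪→ {C,T}; cost 1
[col 5] BIU: children BI:{C,T}, U:{G} ∪→ {C,G,T}; cost 1
[col 5] BIUV: children BIU:{C,G,T}, V:{C} ∩→ {C}; cost 0
[col 5] MO: children M:{C}, O:{T} ∪→ {C,T}; cost 1
[col 5] EMO: children E:{G}, MO:{C,T} ∪→ {C,G,T}; cost 1
[col 5] BEIMOUV: children BIUV:{C}, EMO:{C,G,T} ∩→ {C}; cost 0
[col 6] BI: children B:{G}, I:{T} ∪→ {G,T}; cost 1
[col 6] BIU: children BI:{G,T}, U:{C} ∪→ {C,G,T}; cost 1
[col 6] BIUV: children BIU:{C,G,T}, V:{G} ∩→ {G}; cost 0
[col 6] MO: children M:{C}, O:{G} ∪→ {C,G}; cost 1
[col 6] EMO: children E:{G}, MO:{C,G} ∩→ {G}; cost 0
[col 6] BEIMOUV: children BIUV:{G}, EMO:{G} ∩→ {G}; cost 0
per-site changes: [4, 4, 3, 4, 3, 4, 3]; total = 25

25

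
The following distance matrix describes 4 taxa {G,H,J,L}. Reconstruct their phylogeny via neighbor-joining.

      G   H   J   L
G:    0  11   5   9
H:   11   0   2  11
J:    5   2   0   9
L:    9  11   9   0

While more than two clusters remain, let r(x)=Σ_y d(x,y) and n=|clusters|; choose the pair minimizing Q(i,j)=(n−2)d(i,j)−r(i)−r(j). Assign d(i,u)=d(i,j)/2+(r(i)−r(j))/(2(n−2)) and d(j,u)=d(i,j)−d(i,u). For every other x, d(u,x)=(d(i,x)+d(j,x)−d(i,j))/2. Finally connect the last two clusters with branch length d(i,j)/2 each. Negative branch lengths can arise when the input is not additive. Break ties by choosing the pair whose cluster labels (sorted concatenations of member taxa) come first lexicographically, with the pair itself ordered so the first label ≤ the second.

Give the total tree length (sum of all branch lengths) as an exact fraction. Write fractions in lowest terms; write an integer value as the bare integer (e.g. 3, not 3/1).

29/2

1. join G+L (d=9, Q=-36) ⇒ GL; edges |G|=7/2, |L|=11/2
  updated: d(GL,H)=13/2, d(GL,J)=5/2
2. join GL+H (d=13/2, Q=-11) ⇒ GHL; edges |GL|=7/2, |H|=3
  updated: d(GHL,J)=-1
3. join GHL+J (d=-1) ⇒ GHJL; edges |GHL|=-1/2, |J|=-1/2
final tree: (((G:7/2,L:11/2):7/2,H:3):-1/2,J:-1/2)
total length: 29/2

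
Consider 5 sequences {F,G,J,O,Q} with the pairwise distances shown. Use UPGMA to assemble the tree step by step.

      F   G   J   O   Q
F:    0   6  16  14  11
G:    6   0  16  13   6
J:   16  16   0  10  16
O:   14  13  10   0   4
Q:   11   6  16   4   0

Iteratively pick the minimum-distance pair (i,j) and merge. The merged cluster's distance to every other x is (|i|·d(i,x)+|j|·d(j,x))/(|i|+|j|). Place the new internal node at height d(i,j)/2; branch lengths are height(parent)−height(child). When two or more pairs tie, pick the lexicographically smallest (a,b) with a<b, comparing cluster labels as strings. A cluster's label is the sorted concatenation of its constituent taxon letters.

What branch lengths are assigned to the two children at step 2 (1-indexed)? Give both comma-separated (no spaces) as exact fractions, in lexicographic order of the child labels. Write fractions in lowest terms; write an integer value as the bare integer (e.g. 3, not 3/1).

step 1: merge (O,Q) at d=4; branch lengths O→2, Q→2; new cluster OQ
  updated: d(F,OQ)=25/2, d(G,OQ)=19/2, d(J,OQ)=13
step 2: merge (F,G) at d=6; branch lengths F→3, G→3; new cluster FG
  updated: d(FG,J)=16, d(FG,OQ)=11
step 3: merge (FG,OQ) at d=11; branch lengths FG→5/2, OQ→7/2; new cluster FGOQ
  updated: d(FGOQ,J)=29/2
step 4: merge (FGOQ,J) at d=29/2; branch lengths FGOQ→7/4, J→29/4; new cluster FGJOQ
final tree: (((F:3,G:3):5/2,(O:2,Q:2):7/2):7/4,J:29/4)
total length: 25

3,3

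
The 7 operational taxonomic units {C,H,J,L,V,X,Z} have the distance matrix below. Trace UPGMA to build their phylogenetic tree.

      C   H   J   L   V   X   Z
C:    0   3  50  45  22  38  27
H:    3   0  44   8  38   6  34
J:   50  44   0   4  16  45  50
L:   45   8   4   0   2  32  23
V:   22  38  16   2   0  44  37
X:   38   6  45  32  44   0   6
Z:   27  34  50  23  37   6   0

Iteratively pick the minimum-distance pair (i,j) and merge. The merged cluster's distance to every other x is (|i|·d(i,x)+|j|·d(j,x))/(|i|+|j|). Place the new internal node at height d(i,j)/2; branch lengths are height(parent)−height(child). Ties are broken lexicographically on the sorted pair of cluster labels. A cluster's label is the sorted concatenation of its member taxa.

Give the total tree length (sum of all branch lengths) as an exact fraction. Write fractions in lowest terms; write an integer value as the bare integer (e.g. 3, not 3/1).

481/8

step 1: merge (L,V) at d=2; branch lengths L→1, V→1; new cluster LV
  updated: d(C,LV)=67/2, d(H,LV)=23, d(J,LV)=10, d(LV,X)=38, d(LV,Z)=30
step 2: merge (C,H) at d=3; branch lengths C→3/2, H→3/2; new cluster CH
  updated: d(CH,J)=47, d(CH,LV)=113/4, d(CH,X)=22, d(CH,Z)=61/2
step 3: merge (X,Z) at d=6; branch lengths X→3, Z→3; new cluster XZ
  updated: d(CH,XZ)=105/4, d(J,XZ)=95/2, d(LV,XZ)=34
step 4: merge (J,LV) at d=10; branch lengths J→5, LV→4; new cluster JLV
  updated: d(CH,JLV)=69/2, d(JLV,XZ)=77/2
step 5: merge (CH,XZ) at d=105/4; branch lengths CH→93/8, XZ→81/8; new cluster CHXZ
  updated: d(CHXZ,JLV)=73/2
step 6: merge (CHXZ,JLV) at d=73/2; branch lengths CHXZ→41/8, JLV→53/4; new cluster CHJLVXZ
final tree: (((C:3/2,H:3/2):93/8,(X:3,Z:3):81/8):41/8,(J:5,(L:1,V:1):4):53/4)
total length: 481/8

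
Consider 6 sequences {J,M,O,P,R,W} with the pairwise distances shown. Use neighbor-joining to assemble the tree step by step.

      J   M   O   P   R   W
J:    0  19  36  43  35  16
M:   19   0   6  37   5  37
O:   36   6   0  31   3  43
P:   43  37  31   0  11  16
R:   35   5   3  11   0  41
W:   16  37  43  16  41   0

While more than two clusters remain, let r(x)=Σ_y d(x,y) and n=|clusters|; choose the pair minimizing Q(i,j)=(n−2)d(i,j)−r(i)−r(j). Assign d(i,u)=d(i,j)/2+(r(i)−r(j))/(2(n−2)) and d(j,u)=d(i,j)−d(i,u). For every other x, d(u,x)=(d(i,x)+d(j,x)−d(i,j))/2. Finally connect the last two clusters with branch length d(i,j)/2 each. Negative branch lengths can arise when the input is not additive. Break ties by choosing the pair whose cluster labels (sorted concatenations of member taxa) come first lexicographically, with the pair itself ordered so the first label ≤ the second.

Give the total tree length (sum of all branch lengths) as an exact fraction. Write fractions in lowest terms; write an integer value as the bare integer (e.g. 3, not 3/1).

step 1: merge (J,W) at d=16, Q=-238; branch lengths J→15/2, W→17/2; new cluster JW
  updated: d(JW,M)=20, d(JW,O)=63/2, d(JW,P)=43/2, d(JW,R)=30
step 2: merge (JW,P) at d=43/2, Q=-139; branch lengths JW→67/6, P→31/3; new cluster JPW
  updated: d(JPW,M)=71/4, d(JPW,O)=41/2, d(JPW,R)=39/4
step 3: merge (JPW,R) at d=39/4, Q=-185/4; branch lengths JPW→199/16, R→-43/16; new cluster JPRW
  updated: d(JPRW,M)=13/2, d(JPRW,O)=55/8
step 4: merge (JPRW,M) at d=13/2, Q=-155/8; branch lengths JPRW→59/16, M→45/16; new cluster JMPRW
  updated: d(JMPRW,O)=51/16
step 5: merge (JMPRW,O) at d=51/16; branch lengths JMPRW→51/32, O→51/32; new cluster JMOPRW
final tree: (((((J:15/2,W:17/2):67/6,P:31/3):199/16,R:-43/16):59/16,M:45/16):51/32,O:51/32)
total length: 911/16

911/16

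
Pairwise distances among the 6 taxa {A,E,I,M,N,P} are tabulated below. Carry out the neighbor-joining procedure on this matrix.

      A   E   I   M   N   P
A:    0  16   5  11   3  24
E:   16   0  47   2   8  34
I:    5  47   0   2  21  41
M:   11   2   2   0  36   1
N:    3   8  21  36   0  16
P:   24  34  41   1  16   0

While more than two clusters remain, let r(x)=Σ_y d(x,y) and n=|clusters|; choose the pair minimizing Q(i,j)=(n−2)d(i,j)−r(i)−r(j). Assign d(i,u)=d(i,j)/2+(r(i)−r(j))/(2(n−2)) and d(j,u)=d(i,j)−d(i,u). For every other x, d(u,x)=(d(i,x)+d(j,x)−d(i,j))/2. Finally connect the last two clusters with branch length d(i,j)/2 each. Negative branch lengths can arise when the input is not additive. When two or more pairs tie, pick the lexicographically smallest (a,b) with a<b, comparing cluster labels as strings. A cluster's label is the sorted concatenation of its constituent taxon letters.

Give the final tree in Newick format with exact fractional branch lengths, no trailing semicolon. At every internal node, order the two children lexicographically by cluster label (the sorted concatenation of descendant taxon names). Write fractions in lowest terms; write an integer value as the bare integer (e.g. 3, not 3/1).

1. join M+P (d=1, Q=-164) ⇒ MP; edges |M|=-15/2, |P|=17/2
  updated: d(A,MP)=17, d(E,MP)=35/2, d(I,MP)=21, d(MP,N)=51/2
2. join E+N (d=8, Q=-122) ⇒ EN; edges |E|=55/6, |N|=-7/6
  updated: d(A,EN)=11/2, d(EN,I)=30, d(EN,MP)=35/2
3. join A+I (d=5, Q=-147/2) ⇒ AI; edges |A|=-37/8, |I|=77/8
  updated: d(AI,EN)=61/4, d(AI,MP)=33/2
4. join AI+EN (d=61/4, Q=-197/4) ⇒ AEIN; edges |AI|=57/8, |EN|=65/8
  updated: d(AEIN,MP)=75/8
5. join AEIN+MP (d=75/8) ⇒ AEIMNP; edges |AEIN|=75/16, |MP|=75/16
final tree: (((A:-37/8,I:77/8):57/8,(E:55/6,N:-7/6):65/8):75/16,(M:-15/2,P:17/2):75/16)
total length: 309/8

(((A:-37/8,I:77/8):57/8,(E:55/6,N:-7/6):65/8):75/16,(M:-15/2,P:17/2):75/16)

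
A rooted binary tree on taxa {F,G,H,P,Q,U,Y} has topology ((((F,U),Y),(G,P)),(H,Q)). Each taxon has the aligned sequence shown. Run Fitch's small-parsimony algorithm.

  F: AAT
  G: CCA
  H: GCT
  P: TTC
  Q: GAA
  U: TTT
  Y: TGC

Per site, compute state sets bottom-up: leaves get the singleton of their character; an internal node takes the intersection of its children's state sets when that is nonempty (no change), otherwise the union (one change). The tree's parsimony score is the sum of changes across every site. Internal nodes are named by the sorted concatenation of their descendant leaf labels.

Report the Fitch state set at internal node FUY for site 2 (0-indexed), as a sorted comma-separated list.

[col 0] FU: children F:{A}, U:{T} ∪→ {A,T}; cost 1
[col 0] FUY: children FU:{A,T}, Y:{T} ∩→ {T}; cost 0
[col 0] GP: children G:{C}, P:{T} ∪→ {C,T}; cost 1
[col 0] FGPUY: children FUY:{T}, GP:{C,T} ∩→ {T}; cost 0
[col 0] HQ: children H:{G}, Q:{G} ∩→ {G}; cost 0
[col 0] FGHPQUY: children FGPUY:{T}, HQ:{G} ∪→ {G,T}; cost 1
[col 1] FU: children F:{A}, U:{T} ∪→ {A,T}; cost 1
[col 1] FUY: children FU:{A,T}, Y:{G} ∪→ {A,G,T}; cost 1
[col 1] GP: children G:{C}, P:{T} ∪→ {C,T}; cost 1
[col 1] FGPUY: children FUY:{A,G,T}, GP:{C,T} ∩→ {T}; cost 0
[col 1] HQ: children H:{C}, Q:{A} ∪→ {A,C}; cost 1
[col 1] FGHPQUY: children FGPUY:{T}, HQ:{A,C} ∪→ {A,C,T}; cost 1
[col 2] FU: children F:{T}, U:{T} ∩→ {T}; cost 0
[col 2] FUY: children FU:{T}, Y:{C} ∪→ {C,T}; cost 1
[col 2] GP: children G:{A}, P:{C} ∪→ {A,C}; cost 1
[col 2] FGPUY: children FUY:{C,T}, GP:{A,C} ∩→ {C}; cost 0
[col 2] HQ: children H:{T}, Q:{A} ∪→ {A,T}; cost 1
[col 2] FGHPQUY: children FGPUY:{C}, HQ:{A,T} ∪→ {A,C,T}; cost 1
per-site changes: [3, 5, 4]; total = 12

C,T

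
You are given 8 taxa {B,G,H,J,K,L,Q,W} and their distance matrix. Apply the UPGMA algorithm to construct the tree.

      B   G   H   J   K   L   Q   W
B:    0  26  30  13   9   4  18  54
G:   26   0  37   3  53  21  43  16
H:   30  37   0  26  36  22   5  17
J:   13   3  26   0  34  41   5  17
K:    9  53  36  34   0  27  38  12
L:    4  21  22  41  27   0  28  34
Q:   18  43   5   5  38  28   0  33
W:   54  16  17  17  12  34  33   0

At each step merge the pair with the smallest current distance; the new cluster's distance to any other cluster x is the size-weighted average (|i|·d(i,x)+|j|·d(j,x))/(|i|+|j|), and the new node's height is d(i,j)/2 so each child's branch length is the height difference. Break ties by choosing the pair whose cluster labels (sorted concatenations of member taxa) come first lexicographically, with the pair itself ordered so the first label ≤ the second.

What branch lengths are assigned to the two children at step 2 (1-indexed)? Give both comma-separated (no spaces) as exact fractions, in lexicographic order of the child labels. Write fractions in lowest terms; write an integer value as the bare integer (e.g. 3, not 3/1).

2,2

1. join G+J (d=3) ⇒ GJ; edges |G|=3/2, |J|=3/2
  updated: d(B,GJ)=39/2, d(GJ,H)=63/2, d(GJ,K)=87/2, d(GJ,L)=31, d(GJ,Q)=24, d(GJ,W)=33/2
2. join B+L (d=4) ⇒ BL; edges |B|=2, |L|=2
  updated: d(BL,GJ)=101/4, d(BL,H)=26, d(BL,K)=18, d(BL,Q)=23, d(BL,W)=44
3. join H+Q (d=5) ⇒ HQ; edges |H|=5/2, |Q|=5/2
  updated: d(BL,HQ)=49/2, d(GJ,HQ)=111/4, d(HQ,K)=37, d(HQ,W)=25
4. join K+W (d=12) ⇒ KW; edges |K|=6, |W|=6
  updated: d(BL,KW)=31, d(GJ,KW)=30, d(HQ,KW)=31
5. join BL+HQ (d=49/2) ⇒ BHLQ; edges |BL|=41/4, |HQ|=39/4
  updated: d(BHLQ,GJ)=53/2, d(BHLQ,KW)=31
6. join BHLQ+GJ (d=53/2) ⇒ BGHJLQ; edges |BHLQ|=1, |GJ|=47/4
  updated: d(BGHJLQ,KW)=92/3
7. join BGHJLQ+KW (d=92/3) ⇒ BGHJKLQW; edges |BGHJLQ|=25/12, |KW|=28/3
final tree: ((((B:2,L:2):41/4,(H:5/2,Q:5/2):39/4):1,(G:3/2,J:3/2):47/4):25/12,(K:6,W:6):28/3)
total length: 409/6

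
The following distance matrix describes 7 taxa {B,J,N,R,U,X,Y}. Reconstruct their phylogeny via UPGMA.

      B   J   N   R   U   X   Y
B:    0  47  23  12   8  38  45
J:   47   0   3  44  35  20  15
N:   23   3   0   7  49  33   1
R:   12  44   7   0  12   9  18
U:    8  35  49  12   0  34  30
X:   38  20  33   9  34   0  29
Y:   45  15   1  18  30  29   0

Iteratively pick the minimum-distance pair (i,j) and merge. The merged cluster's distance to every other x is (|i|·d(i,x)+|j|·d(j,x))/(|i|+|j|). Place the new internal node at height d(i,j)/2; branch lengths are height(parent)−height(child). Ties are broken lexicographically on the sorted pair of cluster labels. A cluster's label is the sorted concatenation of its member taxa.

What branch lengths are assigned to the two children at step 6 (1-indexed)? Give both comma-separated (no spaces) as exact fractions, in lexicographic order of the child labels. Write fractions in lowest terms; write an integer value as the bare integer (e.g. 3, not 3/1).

1. join N+Y (d=1) ⇒ NY; edges |N|=1/2, |Y|=1/2
  updated: d(B,NY)=34, d(J,NY)=9, d(NY,R)=25/2, d(NY,U)=79/2, d(NY,X)=31
2. join B+U (d=8) ⇒ BU; edges |B|=4, |U|=4
  updated: d(BU,J)=41, d(BU,NY)=147/4, d(BU,R)=12, d(BU,X)=36
3. join J+NY (d=9) ⇒ JNY; edges |J|=9/2, |NY|=4
  updated: d(BU,JNY)=229/6, d(JNY,R)=23, d(JNY,X)=82/3
4. join R+X (d=9) ⇒ RX; edges |R|=9/2, |X|=9/2
  updated: d(BU,RX)=24, d(JNY,RX)=151/6
5. join BU+RX (d=24) ⇒ BRUX; edges |BU|=8, |RX|=15/2
  updated: d(BRUX,JNY)=95/3
6. join BRUX+JNY (d=95/3) ⇒ BJNRUXY; edges |BRUX|=23/6, |JNY|=34/3
final tree: (((B:4,U:4):8,(R:9/2,X:9/2):15/2):23/6,(J:9/2,(N:1/2,Y:1/2):4):34/3)
total length: 343/6

23/6,34/3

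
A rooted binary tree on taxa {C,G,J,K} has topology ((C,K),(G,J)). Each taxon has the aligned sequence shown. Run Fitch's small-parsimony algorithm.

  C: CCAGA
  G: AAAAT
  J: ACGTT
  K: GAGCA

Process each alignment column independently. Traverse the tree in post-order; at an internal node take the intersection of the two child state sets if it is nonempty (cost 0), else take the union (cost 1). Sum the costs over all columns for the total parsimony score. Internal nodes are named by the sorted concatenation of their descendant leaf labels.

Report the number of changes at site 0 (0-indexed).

2

site 0, node CK: C={C} ∪ K={G} → {C,G} (+1)
site 0, node GJ: G={A} ∩ J={A} → {A} (+0)
site 0, node CGJK: CK={C,G} ∪ GJ={A} → {A,C,G} (+1)
site 1, node CK: C={C} ∪ K={A} → {A,C} (+1)
site 1, node GJ: G={A} ∪ J={C} → {A,C} (+1)
site 1, node CGJK: CK={A,C} ∩ GJ={A,C} → {A,C} (+0)
site 2, node CK: C={A} ∪ K={G} → {A,G} (+1)
site 2, node GJ: G={A} ∪ J={G} → {A,G} (+1)
site 2, node CGJK: CK={A,G} ∩ GJ={A,G} → {A,G} (+0)
site 3, node CK: C={G} ∪ K={C} → {C,G} (+1)
site 3, node GJ: G={A} ∪ J={T} → {A,T} (+1)
site 3, node CGJK: CK={C,G} ∪ GJ={A,T} → {A,C,G,T} (+1)
site 4, node CK: C={A} ∩ K={A} → {A} (+0)
site 4, node GJ: G={T} ∩ J={T} → {T} (+0)
site 4, node CGJK: CK={A} ∪ GJ={T} → {A,T} (+1)
per-site changes: [2, 2, 2, 3, 1]; total = 10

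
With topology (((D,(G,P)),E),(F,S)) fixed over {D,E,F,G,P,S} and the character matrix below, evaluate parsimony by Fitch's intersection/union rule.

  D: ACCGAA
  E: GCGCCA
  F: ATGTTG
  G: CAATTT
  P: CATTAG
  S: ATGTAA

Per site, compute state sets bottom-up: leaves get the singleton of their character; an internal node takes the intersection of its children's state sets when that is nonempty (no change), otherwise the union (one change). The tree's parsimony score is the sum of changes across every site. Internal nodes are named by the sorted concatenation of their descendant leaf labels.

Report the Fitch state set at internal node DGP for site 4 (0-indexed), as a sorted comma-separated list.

site 0, node GP: G={C} ∩ P={C} → {C} (+0)
site 0, node DGP: D={A} ∪ GP={C} → {A,C} (+1)
site 0, node DEGP: DGP={A,C} ∪ E={G} → {A,C,G} (+1)
site 0, node FS: F={A} ∩ S={A} → {A} (+0)
site 0, node DEFGPS: DEGP={A,C,G} ∩ FS={A} → {A} (+0)
site 1, node GP: G={A} ∩ P={A} → {A} (+0)
site 1, node DGP: D={C} ∪ GP={A} → {A,C} (+1)
site 1, node DEGP: DGP={A,C} ∩ E={C} → {C} (+0)
site 1, node FS: F={T} ∩ S={T} → {T} (+0)
site 1, node DEFGPS: DEGP={C} ∪ FS={T} → {C,T} (+1)
site 2, node GP: G={A} ∪ P={T} → {A,T} (+1)
site 2, node DGP: D={C} ∪ GP={A,T} → {A,C,T} (+1)
site 2, node DEGP: DGP={A,C,T} ∪ E={G} → {A,C,G,T} (+1)
site 2, node FS: F={G} ∩ S={G} → {G} (+0)
site 2, node DEFGPS: DEGP={A,C,G,T} ∩ FS={G} → {G} (+0)
site 3, node GP: G={T} ∩ P={T} → {T} (+0)
site 3, node DGP: D={G} ∪ GP={T} → {G,T} (+1)
site 3, node DEGP: DGP={G,T} ∪ E={C} → {C,G,T} (+1)
site 3, node FS: F={T} ∩ S={T} → {T} (+0)
site 3, node DEFGPS: DEGP={C,G,T} ∩ FS={T} → {T} (+0)
site 4, node GP: G={T} ∪ P={A} → {A,T} (+1)
site 4, node DGP: D={A} ∩ GP={A,T} → {A} (+0)
site 4, node DEGP: DGP={A} ∪ E={C} → {A,C} (+1)
site 4, node FS: F={T} ∪ S={A} → {A,T} (+1)
site 4, node DEFGPS: DEGP={A,C} ∩ FS={A,T} → {A} (+0)
site 5, node GP: G={T} ∪ P={G} → {G,T} (+1)
site 5, node DGP: D={A} ∪ GP={G,T} → {A,G,T} (+1)
site 5, node DEGP: DGP={A,G,T} ∩ E={A} → {A} (+0)
site 5, node FS: F={G} ∪ S={A} → {A,G} (+1)
site 5, node DEFGPS: DEGP={A} ∩ FS={A,G} → {A} (+0)
per-site changes: [2, 2, 3, 2, 3, 3]; total = 15

A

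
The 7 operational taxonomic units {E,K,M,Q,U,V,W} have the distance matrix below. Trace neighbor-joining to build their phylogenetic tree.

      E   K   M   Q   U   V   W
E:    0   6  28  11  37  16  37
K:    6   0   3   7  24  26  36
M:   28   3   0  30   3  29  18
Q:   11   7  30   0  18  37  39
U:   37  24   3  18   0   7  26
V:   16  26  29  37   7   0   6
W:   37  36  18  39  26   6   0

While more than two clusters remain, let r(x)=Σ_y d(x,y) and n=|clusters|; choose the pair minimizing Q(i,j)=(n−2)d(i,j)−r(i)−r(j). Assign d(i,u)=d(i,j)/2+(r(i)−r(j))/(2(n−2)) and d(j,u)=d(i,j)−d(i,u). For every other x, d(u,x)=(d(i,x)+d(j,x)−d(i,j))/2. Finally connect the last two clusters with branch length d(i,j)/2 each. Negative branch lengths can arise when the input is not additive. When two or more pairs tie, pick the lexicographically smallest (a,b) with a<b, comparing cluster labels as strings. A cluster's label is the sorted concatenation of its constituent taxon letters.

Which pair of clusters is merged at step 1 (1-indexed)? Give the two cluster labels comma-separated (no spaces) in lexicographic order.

step 1: merge (V,W) at d=6, Q=-253; branch lengths V→-11/10, W→71/10; new cluster VW
  updated: d(E,VW)=47/2, d(K,VW)=28, d(M,VW)=41/2, d(Q,VW)=35, d(U,VW)=27/2
step 2: merge (M,U) at d=3, Q=-168; branch lengths M→1/8, U→23/8; new cluster MU
  updated: d(E,MU)=31, d(K,MU)=12, d(MU,Q)=45/2, d(MU,VW)=31/2
step 3: merge (MU,VW) at d=31/2, Q=-273/2; branch lengths MU→17/4, VW→45/4; new cluster MUVW
  updated: d(E,MUVW)=39/2, d(K,MUVW)=49/4, d(MUVW,Q)=21
step 4: merge (E,Q) at d=11, Q=-107/2; branch lengths E→39/8, Q→49/8; new cluster EQ
  updated: d(EQ,K)=1, d(EQ,MUVW)=59/4
step 5: merge (EQ,K) at d=1, Q=-28; branch lengths EQ→7/4, K→-3/4; new cluster EKQ
  updated: d(EKQ,MUVW)=13
step 6: merge (EKQ,MUVW) at d=13; branch lengths EKQ→13/2, MUVW→13/2; new cluster EKMQUVW
final tree: (((E:39/8,Q:49/8):7/4,K:-3/4):13/2,((M:1/8,U:23/8):17/4,(V:-11/10,W:71/10):45/4):13/2)
total length: 99/2

V,W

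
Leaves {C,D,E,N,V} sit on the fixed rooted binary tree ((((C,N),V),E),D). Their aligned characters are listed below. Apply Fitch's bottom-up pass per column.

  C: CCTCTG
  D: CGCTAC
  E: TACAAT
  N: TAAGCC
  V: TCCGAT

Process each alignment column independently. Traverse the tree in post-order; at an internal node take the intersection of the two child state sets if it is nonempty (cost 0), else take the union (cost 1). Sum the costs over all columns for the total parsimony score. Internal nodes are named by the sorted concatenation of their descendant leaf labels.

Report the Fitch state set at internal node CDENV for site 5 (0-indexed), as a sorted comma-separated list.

[col 0] CN: children C:{C}, N:{T} ∪→ {C,T}; cost 1
[col 0] CNV: children CN:{C,T}, V:{T} ∩→ {T}; cost 0
[col 0] CENV: children CNV:{T}, E:{T} ∩→ {T}; cost 0
[col 0] CDENV: children CENV:{T}, D:{C} ∪→ {C,T}; cost 1
[col 1] CN: children C:{C}, N:{A} ∪→ {A,C}; cost 1
[col 1] CNV: children CN:{A,C}, V:{C} ∩→ {C}; cost 0
[col 1] CENV: children CNV:{C}, E:{A} ∪→ {A,C}; cost 1
[col 1] CDENV: children CENV:{A,C}, D:{G} ∪→ {A,C,G}; cost 1
[col 2] CN: children C:{T}, N:{A} ∪→ {A,T}; cost 1
[col 2] CNV: children CN:{A,T}, V:{C} ∪→ {A,C,T}; cost 1
[col 2] CENV: children CNV:{A,C,T}, E:{C} ∩→ {C}; cost 0
[col 2] CDENV: children CENV:{C}, D:{C} ∩→ {C}; cost 0
[col 3] CN: children C:{C}, N:{G} ∪→ {C,G}; cost 1
[col 3] CNV: children CN:{C,G}, V:{G} ∩→ {G}; cost 0
[col 3] CENV: children CNV:{G}, E:{A} ∪→ {A,G}; cost 1
[col 3] CDENV: children CENV:{A,G}, D:{T} ∪→ {A,G,T}; cost 1
[col 4] CN: children C:{T}, N:{C} ∪→ {C,T}; cost 1
[col 4] CNV: children CN:{C,T}, V:{A} ∪→ {A,C,T}; cost 1
[col 4] CENV: children CNV:{A,C,T}, E:{A} ∩→ {A}; cost 0
[col 4] CDENV: children CENV:{A}, D:{A} ∩→ {A}; cost 0
[col 5] CN: children C:{G}, N:{C} ∪→ {C,G}; cost 1
[col 5] CNV: children CN:{C,G}, V:{T} ∪→ {C,G,T}; cost 1
[col 5] CENV: children CNV:{C,G,T}, E:{T} ∩→ {T}; cost 0
[col 5] CDENV: children CENV:{T}, D:{C} ∪→ {C,T}; cost 1
per-site changes: [2, 3, 2, 3, 2, 3]; total = 15

C,T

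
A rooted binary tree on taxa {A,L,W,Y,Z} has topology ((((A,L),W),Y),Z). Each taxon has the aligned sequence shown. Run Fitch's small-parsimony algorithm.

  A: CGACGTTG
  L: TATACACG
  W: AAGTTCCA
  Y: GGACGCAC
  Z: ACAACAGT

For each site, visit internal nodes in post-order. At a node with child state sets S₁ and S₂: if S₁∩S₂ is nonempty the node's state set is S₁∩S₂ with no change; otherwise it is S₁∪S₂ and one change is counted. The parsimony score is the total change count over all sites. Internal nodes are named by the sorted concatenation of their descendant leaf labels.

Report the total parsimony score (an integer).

[col 0] AL: children A:{C}, L:{T} ∪→ {C,T}; cost 1
[col 0] ALW: children AL:{C,T}, W:{A} ∪→ {A,C,T}; cost 1
[col 0] ALWY: children ALW:{A,C,T}, Y:{G} ∪→ {A,C,G,T}; cost 1
[col 0] ALWYZ: children ALWY:{A,C,G,T}, Z:{A} ∩→ {A}; cost 0
[col 1] AL: children A:{G}, L:{A} ∪→ {A,G}; cost 1
[col 1] ALW: children AL:{A,G}, W:{A} ∩→ {A}; cost 0
[col 1] ALWY: children ALW:{A}, Y:{G} ∪→ {A,G}; cost 1
[col 1] ALWYZ: children ALWY:{A,G}, Z:{C} ∪→ {A,C,G}; cost 1
[col 2] AL: children A:{A}, L:{T} ∪→ {A,T}; cost 1
[col 2] ALW: children AL:{A,T}, W:{G} ∪→ {A,G,T}; cost 1
[col 2] ALWY: children ALW:{A,G,T}, Y:{A} ∩→ {A}; cost 0
[col 2] ALWYZ: children ALWY:{A}, Z:{A} ∩→ {A}; cost 0
[col 3] AL: children A:{C}, L:{A} ∪→ {A,C}; cost 1
[col 3] ALW: children AL:{A,C}, W:{T} ∪→ {A,C,T}; cost 1
[col 3] ALWY: children ALW:{A,C,T}, Y:{C} ∩→ {C}; cost 0
[col 3] ALWYZ: children ALWY:{C}, Z:{A} ∪→ {A,C}; cost 1
[col 4] AL: children A:{G}, L:{C} ∪→ {C,G}; cost 1
[col 4] ALW: children AL:{C,G}, W:{T} ∪→ {C,G,T}; cost 1
[col 4] ALWY: children ALW:{C,G,T}, Y:{G} ∩→ {G}; cost 0
[col 4] ALWYZ: children ALWY:{G}, Z:{C} ∪→ {C,G}; cost 1
[col 5] AL: children A:{T}, L:{A} ∪→ {A,T}; cost 1
[col 5] ALW: children AL:{A,T}, W:{C} ∪→ {A,C,T}; cost 1
[col 5] ALWY: children ALW:{A,C,T}, Y:{C} ∩→ {C}; cost 0
[col 5] ALWYZ: children ALWY:{C}, Z:{A} ∪→ {A,C}; cost 1
[col 6] AL: children A:{T}, L:{C} ∪→ {C,T}; cost 1
[col 6] ALW: children AL:{C,T}, W:{C} ∩→ {C}; cost 0
[col 6] ALWY: children ALW:{C}, Y:{A} ∪→ {A,C}; cost 1
[col 6] ALWYZ: children ALWY:{A,C}, Z:{G} ∪→ {A,C,G}; cost 1
[col 7] AL: children A:{G}, L:{G} ∩→ {G}; cost 0
[col 7] ALW: children AL:{G}, W:{A} ∪→ {A,G}; cost 1
[col 7] ALWY: children ALW:{A,G}, Y:{C} ∪→ {A,C,G}; cost 1
[col 7] ALWYZ: children ALWY:{A,C,G}, Z:{T} ∪→ {A,C,G,T}; cost 1
per-site changes: [3, 3, 2, 3, 3, 3, 3, 3]; total = 23

23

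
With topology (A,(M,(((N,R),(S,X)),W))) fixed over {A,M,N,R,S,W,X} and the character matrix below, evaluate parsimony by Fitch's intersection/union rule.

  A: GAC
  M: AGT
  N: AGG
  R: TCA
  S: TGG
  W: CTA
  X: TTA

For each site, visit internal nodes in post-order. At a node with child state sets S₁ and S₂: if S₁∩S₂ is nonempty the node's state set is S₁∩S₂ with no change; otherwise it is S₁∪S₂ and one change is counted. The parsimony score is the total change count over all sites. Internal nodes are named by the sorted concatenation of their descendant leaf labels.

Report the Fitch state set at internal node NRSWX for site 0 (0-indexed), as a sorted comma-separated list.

[col 0] NR: children N:{A}, R:{T} ∪→ {A,T}; cost 1
[col 0] SX: children S:{T}, X:{T} ∩→ {T}; cost 0
[col 0] NRSX: children NR:{A,T}, SX:{T} ∩→ {T}; cost 0
[col 0] NRSWX: children NRSX:{T}, W:{C} ∪→ {C,T}; cost 1
[col 0] MNRSWX: children M:{A}, NRSWX:{C,T} ∪→ {A,C,T}; cost 1
[col 0] AMNRSWX: children A:{G}, MNRSWX:{A,C,T} ∪→ {A,C,G,T}; cost 1
[col 1] NR: children N:{G}, R:{C} ∪→ {C,G}; cost 1
[col 1] SX: children S:{G}, X:{T} ∪→ {G,T}; cost 1
[col 1] NRSX: children NR:{C,G}, SX:{G,T} ∩→ {G}; cost 0
[col 1] NRSWX: children NRSX:{G}, W:{T} ∪→ {G,T}; cost 1
[col 1] MNRSWX: children M:{G}, NRSWX:{G,T} ∩→ {G}; cost 0
[col 1] AMNRSWX: children A:{A}, MNRSWX:{G} ∪→ {A,G}; cost 1
[col 2] NR: children N:{G}, R:{A} ∪→ {A,G}; cost 1
[col 2] SX: children S:{G}, X:{A} ∪→ {A,G}; cost 1
[col 2] NRSX: children NR:{A,G}, SX:{A,G} ∩→ {A,G}; cost 0
[col 2] NRSWX: children NRSX:{A,G}, W:{A} ∩→ {A}; cost 0
[col 2] MNRSWX: children M:{T}, NRSWX:{A} ∪→ {A,T}; cost 1
[col 2] AMNRSWX: children A:{C}, MNRSWX:{A,T} ∪→ {A,C,T}; cost 1
per-site changes: [4, 4, 4]; total = 12

C,T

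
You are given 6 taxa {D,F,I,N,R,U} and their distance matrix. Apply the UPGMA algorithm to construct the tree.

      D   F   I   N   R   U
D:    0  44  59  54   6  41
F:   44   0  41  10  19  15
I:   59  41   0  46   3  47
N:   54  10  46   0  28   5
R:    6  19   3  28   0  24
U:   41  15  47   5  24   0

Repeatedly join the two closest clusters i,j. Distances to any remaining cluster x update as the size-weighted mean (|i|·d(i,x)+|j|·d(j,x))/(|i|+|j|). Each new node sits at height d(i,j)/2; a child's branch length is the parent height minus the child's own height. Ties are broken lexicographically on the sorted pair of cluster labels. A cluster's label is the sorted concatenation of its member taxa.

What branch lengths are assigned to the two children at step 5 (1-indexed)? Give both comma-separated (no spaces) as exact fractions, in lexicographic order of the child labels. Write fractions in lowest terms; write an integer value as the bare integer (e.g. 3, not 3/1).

iteration 1: select I,R (d=3); attach at lengths (3/2, 3/2); label the merged cluster IR
  updated: d(D,IR)=65/2, d(F,IR)=30, d(IR,N)=37, d(IR,U)=71/2
iteration 2: select N,U (d=5); attach at lengths (5/2, 5/2); label the merged cluster NU
  updated: d(D,NU)=95/2, d(F,NU)=25/2, d(IR,NU)=145/4
iteration 3: select F,NU (d=25/2); attach at lengths (25/4, 15/4); label the merged cluster FNU
  updated: d(D,FNU)=139/3, d(FNU,IR)=205/6
iteration 4: select D,IR (d=65/2); attach at lengths (65/4, 59/4); label the merged cluster DIR
  updated: d(DIR,FNU)=344/9
iteration 5: select DIR,FNU (d=344/9); attach at lengths (103/36, 463/36); label the merged cluster DFINRU
final tree: ((D:65/4,(I:3/2,R:3/2):59/4):103/36,(F:25/4,(N:5/2,U:5/2):15/4):463/36)
total length: 1165/18

103/36,463/36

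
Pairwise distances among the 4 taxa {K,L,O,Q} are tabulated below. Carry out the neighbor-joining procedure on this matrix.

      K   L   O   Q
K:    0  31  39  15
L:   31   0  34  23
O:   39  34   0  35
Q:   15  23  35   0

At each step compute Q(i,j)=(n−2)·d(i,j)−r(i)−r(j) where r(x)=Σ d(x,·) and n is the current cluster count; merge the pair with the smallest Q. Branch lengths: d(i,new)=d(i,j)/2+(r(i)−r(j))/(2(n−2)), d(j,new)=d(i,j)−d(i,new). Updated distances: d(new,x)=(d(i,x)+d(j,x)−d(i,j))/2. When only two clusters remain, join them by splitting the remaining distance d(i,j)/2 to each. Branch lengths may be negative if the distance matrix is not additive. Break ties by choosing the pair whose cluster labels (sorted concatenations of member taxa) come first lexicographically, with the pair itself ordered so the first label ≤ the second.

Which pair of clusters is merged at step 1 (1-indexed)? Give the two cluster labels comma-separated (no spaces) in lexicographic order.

K,Q

step 1: merge (K,Q) at d=15, Q=-128; branch lengths K→21/2, Q→9/2; new cluster KQ
  updated: d(KQ,L)=39/2, d(KQ,O)=59/2
step 2: merge (KQ,L) at d=39/2, Q=-83; branch lengths KQ→15/2, L→12; new cluster KLQ
  updated: d(KLQ,O)=22
step 3: merge (KLQ,O) at d=22; branch lengths KLQ→11, O→11; new cluster KLOQ
final tree: (((K:21/2,Q:9/2):15/2,L:12):11,O:11)
total length: 113/2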